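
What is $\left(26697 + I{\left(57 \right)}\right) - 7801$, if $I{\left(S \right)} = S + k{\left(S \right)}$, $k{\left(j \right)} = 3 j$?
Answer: $19124$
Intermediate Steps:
$I{\left(S \right)} = 4 S$ ($I{\left(S \right)} = S + 3 S = 4 S$)
$\left(26697 + I{\left(57 \right)}\right) - 7801 = \left(26697 + 4 \cdot 57\right) - 7801 = \left(26697 + 228\right) - 7801 = 26925 - 7801 = 19124$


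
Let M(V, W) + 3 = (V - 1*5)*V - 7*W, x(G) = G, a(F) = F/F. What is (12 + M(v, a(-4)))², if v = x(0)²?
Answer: 4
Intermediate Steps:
a(F) = 1
v = 0 (v = 0² = 0)
M(V, W) = -3 - 7*W + V*(-5 + V) (M(V, W) = -3 + ((V - 1*5)*V - 7*W) = -3 + ((V - 5)*V - 7*W) = -3 + ((-5 + V)*V - 7*W) = -3 + (V*(-5 + V) - 7*W) = -3 + (-7*W + V*(-5 + V)) = -3 - 7*W + V*(-5 + V))
(12 + M(v, a(-4)))² = (12 + (-3 + 0² - 7*1 - 5*0))² = (12 + (-3 + 0 - 7 + 0))² = (12 - 10)² = 2² = 4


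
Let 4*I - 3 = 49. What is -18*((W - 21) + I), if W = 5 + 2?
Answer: 18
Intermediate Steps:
I = 13 (I = ¾ + (¼)*49 = ¾ + 49/4 = 13)
W = 7
-18*((W - 21) + I) = -18*((7 - 21) + 13) = -18*(-14 + 13) = -18*(-1) = 18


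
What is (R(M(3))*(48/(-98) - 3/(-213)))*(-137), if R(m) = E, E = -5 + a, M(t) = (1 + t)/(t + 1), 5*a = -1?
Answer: -1179022/3479 ≈ -338.90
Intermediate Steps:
a = -⅕ (a = (⅕)*(-1) = -⅕ ≈ -0.20000)
M(t) = 1 (M(t) = (1 + t)/(1 + t) = 1)
E = -26/5 (E = -5 - ⅕ = -26/5 ≈ -5.2000)
R(m) = -26/5
(R(M(3))*(48/(-98) - 3/(-213)))*(-137) = -26*(48/(-98) - 3/(-213))/5*(-137) = -26*(48*(-1/98) - 3*(-1/213))/5*(-137) = -26*(-24/49 + 1/71)/5*(-137) = -26/5*(-1655/3479)*(-137) = (8606/3479)*(-137) = -1179022/3479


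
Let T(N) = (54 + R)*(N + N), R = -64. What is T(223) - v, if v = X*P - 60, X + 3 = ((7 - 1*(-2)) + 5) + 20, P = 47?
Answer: -5857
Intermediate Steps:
T(N) = -20*N (T(N) = (54 - 64)*(N + N) = -20*N)
X = 31 (X = -3 + (((7 - 1*(-2)) + 5) + 20) = -3 + (((7 + 2) + 5) + 20) = -3 + ((9 + 5) + 20) = -3 + (14 + 20) = -3 + 34 = 31)
v = 1397 (v = 31*47 - 60 = 1457 - 60 = 1397)
T(223) - v = -20*223 - 1*1397 = -4460 - 1397 = -5857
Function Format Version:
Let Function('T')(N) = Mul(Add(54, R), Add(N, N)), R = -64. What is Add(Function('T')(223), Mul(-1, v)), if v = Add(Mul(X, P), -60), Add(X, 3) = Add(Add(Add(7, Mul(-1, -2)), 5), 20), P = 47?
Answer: -5857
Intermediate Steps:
Function('T')(N) = Mul(-20, N) (Function('T')(N) = Mul(Add(54, -64), Add(N, N)) = Mul(-10, Mul(2, N)) = Mul(-20, N))
X = 31 (X = Add(-3, Add(Add(Add(7, Mul(-1, -2)), 5), 20)) = Add(-3, Add(Add(Add(7, 2), 5), 20)) = Add(-3, Add(Add(9, 5), 20)) = Add(-3, Add(14, 20)) = Add(-3, 34) = 31)
v = 1397 (v = Add(Mul(31, 47), -60) = Add(1457, -60) = 1397)
Add(Function('T')(223), Mul(-1, v)) = Add(Mul(-20, 223), Mul(-1, 1397)) = Add(-4460, -1397) = -5857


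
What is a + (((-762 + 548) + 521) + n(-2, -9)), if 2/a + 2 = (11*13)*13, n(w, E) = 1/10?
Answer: 5702867/18570 ≈ 307.10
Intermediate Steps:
n(w, E) = 1/10
a = 2/1857 (a = 2/(-2 + (11*13)*13) = 2/(-2 + 143*13) = 2/(-2 + 1859) = 2/1857 ≈ 0.0010770)
a + (((-762 + 548) + 521) + n(-2, -9)) = 2/1857 + (((-762 + 548) + 521) + 1/10) = 2/1857 + ((-214 + 521) + 1/10) = 2/1857 + (307 + 1/10) = 2/1857 + 3071/10 = 5702867/18570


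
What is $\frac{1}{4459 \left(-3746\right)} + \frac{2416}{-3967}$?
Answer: $- \frac{40355452191}{66262443338} \approx -0.60902$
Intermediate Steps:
$\frac{1}{4459 \left(-3746\right)} + \frac{2416}{-3967} = \frac{1}{4459} \left(- \frac{1}{3746}\right) + 2416 \left(- \frac{1}{3967}\right) = - \frac{1}{16703414} - \frac{2416}{3967} = - \frac{40355452191}{66262443338}$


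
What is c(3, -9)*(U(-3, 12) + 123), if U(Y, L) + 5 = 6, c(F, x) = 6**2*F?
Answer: 13392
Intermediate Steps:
c(F, x) = 36*F
U(Y, L) = 1 (U(Y, L) = -5 + 6 = 1)
c(3, -9)*(U(-3, 12) + 123) = (36*3)*(1 + 123) = 108*124 = 13392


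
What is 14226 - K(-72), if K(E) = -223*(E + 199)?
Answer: 42547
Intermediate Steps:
K(E) = -44377 - 223*E (K(E) = -223*(199 + E) = -44377 - 223*E)
14226 - K(-72) = 14226 - (-44377 - 223*(-72)) = 14226 - (-44377 + 16056) = 14226 - 1*(-28321) = 14226 + 28321 = 42547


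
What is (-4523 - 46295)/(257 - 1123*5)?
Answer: 25409/2679 ≈ 9.4845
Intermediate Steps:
(-4523 - 46295)/(257 - 1123*5) = -50818/(257 - 5615) = -50818/(-5358) = -50818*(-1/5358) = 25409/2679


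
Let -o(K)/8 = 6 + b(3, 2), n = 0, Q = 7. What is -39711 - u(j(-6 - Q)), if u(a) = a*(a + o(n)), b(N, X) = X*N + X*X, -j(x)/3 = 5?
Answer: -41856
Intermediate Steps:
j(x) = -15 (j(x) = -3*5 = -15)
b(N, X) = X² + N*X (b(N, X) = N*X + X² = X² + N*X)
o(K) = -128 (o(K) = -8*(6 + 2*(3 + 2)) = -8*(6 + 2*5) = -8*(6 + 10) = -8*16 = -128)
u(a) = a*(-128 + a) (u(a) = a*(a - 128) = a*(-128 + a))
-39711 - u(j(-6 - Q)) = -39711 - (-15)*(-128 - 15) = -39711 - (-15)*(-143) = -39711 - 1*2145 = -39711 - 2145 = -41856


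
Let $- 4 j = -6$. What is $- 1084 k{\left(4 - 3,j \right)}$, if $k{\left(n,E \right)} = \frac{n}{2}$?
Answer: $-542$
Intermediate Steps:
$j = \frac{3}{2}$ ($j = \left(- \frac{1}{4}\right) \left(-6\right) = \frac{3}{2} \approx 1.5$)
$k{\left(n,E \right)} = \frac{n}{2}$ ($k{\left(n,E \right)} = n \frac{1}{2} = \frac{n}{2}$)
$- 1084 k{\left(4 - 3,j \right)} = - 1084 \frac{4 - 3}{2} = - 1084 \cdot \frac{1}{2} \cdot 1 = \left(-1084\right) \frac{1}{2} = -542$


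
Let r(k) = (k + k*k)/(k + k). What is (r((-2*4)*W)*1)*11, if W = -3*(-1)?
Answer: -253/2 ≈ -126.50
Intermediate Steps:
W = 3
r(k) = (k + k**2)/(2*k) (r(k) = (k + k**2)/((2*k)) = (k + k**2)*(1/(2*k)) = (k + k**2)/(2*k))
(r((-2*4)*W)*1)*11 = ((1/2 + (-2*4*3)/2)*1)*11 = ((1/2 + (-8*3)/2)*1)*11 = ((1/2 + (1/2)*(-24))*1)*11 = ((1/2 - 12)*1)*11 = -23/2*1*11 = -23/2*11 = -253/2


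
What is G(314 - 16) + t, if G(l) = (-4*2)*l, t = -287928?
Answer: -290312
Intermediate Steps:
G(l) = -8*l
G(314 - 16) + t = -8*(314 - 16) - 287928 = -8*298 - 287928 = -2384 - 287928 = -290312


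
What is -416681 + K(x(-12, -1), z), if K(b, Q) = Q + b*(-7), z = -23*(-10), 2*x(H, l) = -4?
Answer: -416437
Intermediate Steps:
x(H, l) = -2 (x(H, l) = (1/2)*(-4) = -2)
z = 230
K(b, Q) = Q - 7*b
-416681 + K(x(-12, -1), z) = -416681 + (230 - 7*(-2)) = -416681 + (230 + 14) = -416681 + 244 = -416437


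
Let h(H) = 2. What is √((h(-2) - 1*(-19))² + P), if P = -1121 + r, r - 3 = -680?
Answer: I*√1357 ≈ 36.837*I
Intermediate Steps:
r = -677 (r = 3 - 680 = -677)
P = -1798 (P = -1121 - 677 = -1798)
√((h(-2) - 1*(-19))² + P) = √((2 - 1*(-19))² - 1798) = √((2 + 19)² - 1798) = √(21² - 1798) = √(441 - 1798) = √(-1357) = I*√1357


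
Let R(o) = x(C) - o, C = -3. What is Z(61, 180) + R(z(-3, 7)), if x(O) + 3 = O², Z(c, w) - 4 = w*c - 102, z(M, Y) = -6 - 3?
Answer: 10897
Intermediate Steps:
z(M, Y) = -9
Z(c, w) = -98 + c*w (Z(c, w) = 4 + (w*c - 102) = 4 + (c*w - 102) = 4 + (-102 + c*w) = -98 + c*w)
x(O) = -3 + O²
R(o) = 6 - o (R(o) = (-3 + (-3)²) - o = (-3 + 9) - o = 6 - o)
Z(61, 180) + R(z(-3, 7)) = (-98 + 61*180) + (6 - 1*(-9)) = (-98 + 10980) + (6 + 9) = 10882 + 15 = 10897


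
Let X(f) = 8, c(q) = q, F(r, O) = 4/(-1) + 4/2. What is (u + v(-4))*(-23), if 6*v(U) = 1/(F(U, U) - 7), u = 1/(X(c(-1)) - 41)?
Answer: 667/594 ≈ 1.1229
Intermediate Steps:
F(r, O) = -2 (F(r, O) = 4*(-1) + 4*(½) = -4 + 2 = -2)
u = -1/33 (u = 1/(8 - 41) = 1/(-33) = -1/33 ≈ -0.030303)
v(U) = -1/54 (v(U) = 1/(6*(-2 - 7)) = (⅙)/(-9) = (⅙)*(-⅑) = -1/54)
(u + v(-4))*(-23) = (-1/33 - 1/54)*(-23) = -29/594*(-23) = 667/594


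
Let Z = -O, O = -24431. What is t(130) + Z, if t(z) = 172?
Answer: 24603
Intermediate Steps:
Z = 24431 (Z = -1*(-24431) = 24431)
t(130) + Z = 172 + 24431 = 24603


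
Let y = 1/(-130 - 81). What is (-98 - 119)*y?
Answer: 217/211 ≈ 1.0284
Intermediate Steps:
y = -1/211 (y = 1/(-211) = -1/211 ≈ -0.0047393)
(-98 - 119)*y = (-98 - 119)*(-1/211) = -217*(-1/211) = 217/211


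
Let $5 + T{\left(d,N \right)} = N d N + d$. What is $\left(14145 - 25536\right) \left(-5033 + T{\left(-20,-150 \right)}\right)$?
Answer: $5183565678$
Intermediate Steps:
$T{\left(d,N \right)} = -5 + d + d N^{2}$ ($T{\left(d,N \right)} = -5 + \left(N d N + d\right) = -5 + \left(d N^{2} + d\right) = -5 + \left(d + d N^{2}\right) = -5 + d + d N^{2}$)
$\left(14145 - 25536\right) \left(-5033 + T{\left(-20,-150 \right)}\right) = \left(14145 - 25536\right) \left(-5033 - \left(25 + 450000\right)\right) = - 11391 \left(-5033 - 450025\right) = \left(-11391\right) \left(-455058\right) = 5183565678$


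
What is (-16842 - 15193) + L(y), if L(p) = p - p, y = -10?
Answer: -32035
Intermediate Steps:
L(p) = 0
(-16842 - 15193) + L(y) = (-16842 - 15193) + 0 = -32035 + 0 = -32035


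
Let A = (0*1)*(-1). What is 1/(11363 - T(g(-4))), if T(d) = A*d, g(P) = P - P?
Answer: 1/11363 ≈ 8.8005e-5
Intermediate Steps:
g(P) = 0
A = 0 (A = 0*(-1) = 0)
T(d) = 0 (T(d) = 0*d = 0)
1/(11363 - T(g(-4))) = 1/(11363 - 1*0) = 1/(11363 + 0) = 1/11363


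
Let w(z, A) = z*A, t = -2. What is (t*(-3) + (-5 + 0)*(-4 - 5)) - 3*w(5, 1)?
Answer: 36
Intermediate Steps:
w(z, A) = A*z
(t*(-3) + (-5 + 0)*(-4 - 5)) - 3*w(5, 1) = (-2*(-3) + (-5 + 0)*(-4 - 5)) - 3*5 = (6 - 5*(-9)) - 3*5 = (6 + 45) - 15 = 51 - 15 = 36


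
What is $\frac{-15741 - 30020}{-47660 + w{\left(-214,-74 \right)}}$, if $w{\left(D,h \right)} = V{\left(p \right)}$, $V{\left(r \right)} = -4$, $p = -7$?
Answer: $\frac{45761}{47664} \approx 0.96007$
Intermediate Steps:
$w{\left(D,h \right)} = -4$
$\frac{-15741 - 30020}{-47660 + w{\left(-214,-74 \right)}} = \frac{-15741 - 30020}{-47660 - 4} = - \frac{45761}{-47664} = \left(-45761\right) \left(- \frac{1}{47664}\right) = \frac{45761}{47664}$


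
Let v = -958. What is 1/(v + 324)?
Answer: -1/634 ≈ -0.0015773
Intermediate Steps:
1/(v + 324) = 1/(-958 + 324) = 1/(-634) = -1/634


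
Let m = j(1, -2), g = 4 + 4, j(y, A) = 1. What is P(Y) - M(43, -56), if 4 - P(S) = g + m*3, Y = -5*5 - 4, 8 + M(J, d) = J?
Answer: -42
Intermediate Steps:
M(J, d) = -8 + J
g = 8
m = 1
Y = -29 (Y = -25 - 4 = -29)
P(S) = -7 (P(S) = 4 - (8 + 1*3) = 4 - (8 + 3) = 4 - 1*11 = 4 - 11 = -7)
P(Y) - M(43, -56) = -7 - (-8 + 43) = -7 - 1*35 = -7 - 35 = -42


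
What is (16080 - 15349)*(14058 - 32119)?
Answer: -13202591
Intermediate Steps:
(16080 - 15349)*(14058 - 32119) = 731*(-18061) = -13202591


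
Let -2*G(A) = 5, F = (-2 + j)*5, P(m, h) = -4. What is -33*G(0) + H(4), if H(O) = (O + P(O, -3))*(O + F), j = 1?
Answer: 165/2 ≈ 82.500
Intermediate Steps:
F = -5 (F = (-2 + 1)*5 = -1*5 = -5)
H(O) = (-5 + O)*(-4 + O) (H(O) = (O - 4)*(O - 5) = (-4 + O)*(-5 + O) = (-5 + O)*(-4 + O))
G(A) = -5/2 (G(A) = -½*5 = -5/2)
-33*G(0) + H(4) = -33*(-5/2) + (20 + 4² - 9*4) = 165/2 + (20 + 16 - 36) = 165/2 + 0 = 165/2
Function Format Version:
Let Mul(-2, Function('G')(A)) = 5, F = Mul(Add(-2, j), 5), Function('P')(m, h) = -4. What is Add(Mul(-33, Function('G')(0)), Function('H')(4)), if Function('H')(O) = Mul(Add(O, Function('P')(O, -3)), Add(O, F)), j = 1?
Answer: Rational(165, 2) ≈ 82.500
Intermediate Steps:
F = -5 (F = Mul(Add(-2, 1), 5) = Mul(-1, 5) = -5)
Function('H')(O) = Mul(Add(-5, O), Add(-4, O)) (Function('H')(O) = Mul(Add(O, -4), Add(O, -5)) = Mul(Add(-4, O), Add(-5, O)) = Mul(Add(-5, O), Add(-4, O)))
Function('G')(A) = Rational(-5, 2) (Function('G')(A) = Mul(Rational(-1, 2), 5) = Rational(-5, 2))
Add(Mul(-33, Function('G')(0)), Function('H')(4)) = Add(Mul(-33, Rational(-5, 2)), Add(20, Pow(4, 2), Mul(-9, 4))) = Add(Rational(165, 2), Add(20, 16, -36)) = Add(Rational(165, 2), 0) = Rational(165, 2)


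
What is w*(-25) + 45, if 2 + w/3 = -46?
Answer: 3645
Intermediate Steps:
w = -144 (w = -6 + 3*(-46) = -6 - 138 = -144)
w*(-25) + 45 = -144*(-25) + 45 = 3600 + 45 = 3645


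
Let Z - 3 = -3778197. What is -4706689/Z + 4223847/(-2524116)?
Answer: -97102009057/227061903012 ≈ -0.42765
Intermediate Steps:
Z = -3778194 (Z = 3 - 3778197 = -3778194)
-4706689/Z + 4223847/(-2524116) = -4706689/(-3778194) + 4223847/(-2524116) = -4706689*(-1/3778194) + 4223847*(-1/2524116) = 4706689/3778194 - 1407949/841372 = -97102009057/227061903012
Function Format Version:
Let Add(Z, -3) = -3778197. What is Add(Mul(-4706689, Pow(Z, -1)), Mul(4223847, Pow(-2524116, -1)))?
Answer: Rational(-97102009057, 227061903012) ≈ -0.42765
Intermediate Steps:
Z = -3778194 (Z = Add(3, -3778197) = -3778194)
Add(Mul(-4706689, Pow(Z, -1)), Mul(4223847, Pow(-2524116, -1))) = Add(Mul(-4706689, Pow(-3778194, -1)), Mul(4223847, Pow(-2524116, -1))) = Add(Mul(-4706689, Rational(-1, 3778194)), Mul(4223847, Rational(-1, 2524116))) = Add(Rational(4706689, 3778194), Rational(-1407949, 841372)) = Rational(-97102009057, 227061903012)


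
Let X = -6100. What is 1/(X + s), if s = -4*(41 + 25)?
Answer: -1/6364 ≈ -0.00015713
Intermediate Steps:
s = -264 (s = -4*66 = -264)
1/(X + s) = 1/(-6100 - 264) = 1/(-6364) = -1/6364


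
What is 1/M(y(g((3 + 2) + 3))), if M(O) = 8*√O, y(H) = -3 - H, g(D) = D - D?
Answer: -I*√3/24 ≈ -0.072169*I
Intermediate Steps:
g(D) = 0
1/M(y(g((3 + 2) + 3))) = 1/(8*√(-3 - 1*0)) = 1/(8*√(-3 + 0)) = 1/(8*√(-3)) = 1/(8*(I*√3)) = 1/(8*I*√3) = -I*√3/24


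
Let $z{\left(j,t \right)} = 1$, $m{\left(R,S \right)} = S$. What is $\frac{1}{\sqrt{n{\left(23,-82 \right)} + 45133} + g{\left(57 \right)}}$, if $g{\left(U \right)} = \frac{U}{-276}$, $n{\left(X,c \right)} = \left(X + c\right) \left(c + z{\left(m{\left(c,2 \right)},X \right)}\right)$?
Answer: $\frac{1748}{422454807} + \frac{16928 \sqrt{12478}}{422454807} \approx 0.0044802$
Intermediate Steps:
$n{\left(X,c \right)} = \left(1 + c\right) \left(X + c\right)$ ($n{\left(X,c \right)} = \left(X + c\right) \left(c + 1\right) = \left(X + c\right) \left(1 + c\right) = \left(1 + c\right) \left(X + c\right)$)
$g{\left(U \right)} = - \frac{U}{276}$ ($g{\left(U \right)} = U \left(- \frac{1}{276}\right) = - \frac{U}{276}$)
$\frac{1}{\sqrt{n{\left(23,-82 \right)} + 45133} + g{\left(57 \right)}} = \frac{1}{\sqrt{\left(23 - 82 + \left(-82\right)^{2} + 23 \left(-82\right)\right) + 45133} - \frac{19}{92}} = \frac{1}{\sqrt{\left(23 - 82 + 6724 - 1886\right) + 45133} - \frac{19}{92}} = \frac{1}{\sqrt{4779 + 45133} - \frac{19}{92}} = \frac{1}{\sqrt{49912} - \frac{19}{92}} = \frac{1}{2 \sqrt{12478} - \frac{19}{92}} = \frac{1}{- \frac{19}{92} + 2 \sqrt{12478}}$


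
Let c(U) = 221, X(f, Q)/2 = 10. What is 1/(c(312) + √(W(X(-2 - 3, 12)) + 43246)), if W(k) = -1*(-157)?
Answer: 221/5438 - √43403/5438 ≈ 0.0023292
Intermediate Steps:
X(f, Q) = 20 (X(f, Q) = 2*10 = 20)
W(k) = 157
1/(c(312) + √(W(X(-2 - 3, 12)) + 43246)) = 1/(221 + √(157 + 43246)) = 1/(221 + √43403)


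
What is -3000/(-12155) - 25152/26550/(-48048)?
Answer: 55759454/225900675 ≈ 0.24683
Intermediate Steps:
-3000/(-12155) - 25152/26550/(-48048) = -3000*(-1/12155) - 25152*1/26550*(-1/48048) = 600/2431 - 4192/4425*(-1/48048) = 600/2431 + 262/13288275 = 55759454/225900675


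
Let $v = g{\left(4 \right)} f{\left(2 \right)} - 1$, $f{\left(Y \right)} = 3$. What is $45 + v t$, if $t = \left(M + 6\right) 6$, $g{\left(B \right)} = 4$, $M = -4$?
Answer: $177$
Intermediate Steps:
$t = 12$ ($t = \left(-4 + 6\right) 6 = 2 \cdot 6 = 12$)
$v = 11$ ($v = 4 \cdot 3 - 1 = 12 - 1 = 11$)
$45 + v t = 45 + 11 \cdot 12 = 45 + 132 = 177$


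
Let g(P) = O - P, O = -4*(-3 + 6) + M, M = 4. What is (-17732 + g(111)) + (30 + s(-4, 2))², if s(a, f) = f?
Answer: -16827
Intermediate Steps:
O = -8 (O = -4*(-3 + 6) + 4 = -4*3 + 4 = -12 + 4 = -8)
g(P) = -8 - P
(-17732 + g(111)) + (30 + s(-4, 2))² = (-17732 + (-8 - 1*111)) + (30 + 2)² = (-17732 + (-8 - 111)) + 32² = (-17732 - 119) + 1024 = -17851 + 1024 = -16827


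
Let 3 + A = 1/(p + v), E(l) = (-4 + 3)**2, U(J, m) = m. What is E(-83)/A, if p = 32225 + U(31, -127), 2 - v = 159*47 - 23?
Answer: -24650/73949 ≈ -0.33334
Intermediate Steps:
E(l) = 1 (E(l) = (-1)**2 = 1)
v = -7448 (v = 2 - (159*47 - 23) = 2 - (7473 - 23) = 2 - 1*7450 = 2 - 7450 = -7448)
p = 32098 (p = 32225 - 127 = 32098)
A = -73949/24650 (A = -3 + 1/(32098 - 7448) = -3 + 1/24650 = -73949/24650 ≈ -3.0000)
E(-83)/A = 1/(-73949/24650) = 1*(-24650/73949) = -24650/73949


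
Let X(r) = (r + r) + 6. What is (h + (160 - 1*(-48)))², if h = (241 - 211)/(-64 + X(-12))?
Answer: 72471169/1681 ≈ 43112.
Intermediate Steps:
X(r) = 6 + 2*r (X(r) = 2*r + 6 = 6 + 2*r)
h = -15/41 (h = (241 - 211)/(-64 + (6 + 2*(-12))) = 30/(-64 + (6 - 24)) = 30/(-64 - 18) = 30/(-82) = 30*(-1/82) = -15/41 ≈ -0.36585)
(h + (160 - 1*(-48)))² = (-15/41 + (160 - 1*(-48)))² = (-15/41 + (160 + 48))² = (-15/41 + 208)² = (8513/41)² = 72471169/1681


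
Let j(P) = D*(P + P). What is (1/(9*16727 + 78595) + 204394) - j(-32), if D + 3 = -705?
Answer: 36451731317/229138 ≈ 1.5908e+5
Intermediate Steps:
D = -708 (D = -3 - 705 = -708)
j(P) = -1416*P (j(P) = -708*(P + P) = -1416*P)
(1/(9*16727 + 78595) + 204394) - j(-32) = (1/(9*16727 + 78595) + 204394) - (-1416)*(-32) = (1/(150543 + 78595) + 204394) - 1*45312 = (1/229138 + 204394) - 45312 = 46834432373/229138 - 45312 = 36451731317/229138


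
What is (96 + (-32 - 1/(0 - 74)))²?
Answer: 22439169/5476 ≈ 4097.7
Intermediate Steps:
(96 + (-32 - 1/(0 - 74)))² = (96 + (-32 - 1/(-74)))² = (96 + (-32 - 1*(-1/74)))² = (96 + (-32 + 1/74))² = (96 - 2367/74)² = (4737/74)² = 22439169/5476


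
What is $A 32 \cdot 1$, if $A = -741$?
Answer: $-23712$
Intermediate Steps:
$A 32 \cdot 1 = - 741 \cdot 32 \cdot 1 = \left(-741\right) 32 = -23712$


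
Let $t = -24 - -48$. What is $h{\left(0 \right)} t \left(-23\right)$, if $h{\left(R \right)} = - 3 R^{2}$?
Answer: $0$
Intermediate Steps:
$t = 24$ ($t = -24 + 48 = 24$)
$h{\left(0 \right)} t \left(-23\right) = - 3 \cdot 0^{2} \cdot 24 \left(-23\right) = \left(-3\right) 0 \cdot 24 \left(-23\right) = 0 \cdot 24 \left(-23\right) = 0 \left(-23\right) = 0$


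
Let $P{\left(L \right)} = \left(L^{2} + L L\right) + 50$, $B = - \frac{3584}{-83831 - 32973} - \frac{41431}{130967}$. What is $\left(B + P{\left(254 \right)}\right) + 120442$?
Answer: $\frac{954270350403109}{3824367367} \approx 2.4952 \cdot 10^{5}$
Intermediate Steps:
$B = - \frac{1092480199}{3824367367}$ ($B = - \frac{3584}{-83831 - 32973} - \frac{41431}{130967} = - \frac{3584}{-116804} - \frac{41431}{130967} = \left(-3584\right) \left(- \frac{1}{116804}\right) - \frac{41431}{130967} = \frac{896}{29201} - \frac{41431}{130967} = - \frac{1092480199}{3824367367} \approx -0.28566$)
$P{\left(L \right)} = 50 + 2 L^{2}$ ($P{\left(L \right)} = \left(L^{2} + L^{2}\right) + 50 = 2 L^{2} + 50 = 50 + 2 L^{2}$)
$\left(B + P{\left(254 \right)}\right) + 120442 = \left(- \frac{1092480199}{3824367367} + \left(50 + 2 \cdot 254^{2}\right)\right) + 120442 = \left(- \frac{1092480199}{3824367367} + \left(50 + 2 \cdot 64516\right)\right) + 120442 = \left(- \frac{1092480199}{3824367367} + \left(50 + 129032\right)\right) + 120442 = \left(- \frac{1092480199}{3824367367} + 129082\right) + 120442 = \frac{493655895986895}{3824367367} + 120442 = \frac{954270350403109}{3824367367}$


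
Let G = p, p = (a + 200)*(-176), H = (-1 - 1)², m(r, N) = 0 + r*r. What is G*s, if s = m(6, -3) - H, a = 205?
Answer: -2280960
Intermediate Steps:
m(r, N) = r² (m(r, N) = 0 + r² = r²)
H = 4 (H = (-2)² = 4)
p = -71280 (p = (205 + 200)*(-176) = 405*(-176) = -71280)
s = 32 (s = 6² - 1*4 = 36 - 4 = 32)
G = -71280
G*s = -71280*32 = -2280960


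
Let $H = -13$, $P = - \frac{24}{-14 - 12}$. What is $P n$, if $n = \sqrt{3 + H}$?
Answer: $\frac{12 i \sqrt{10}}{13} \approx 2.919 i$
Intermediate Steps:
$P = \frac{12}{13}$ ($P = - \frac{24}{-26} = \left(-24\right) \left(- \frac{1}{26}\right) = \frac{12}{13} \approx 0.92308$)
$n = i \sqrt{10}$ ($n = \sqrt{3 - 13} = \sqrt{-10} = i \sqrt{10} \approx 3.1623 i$)
$P n = \frac{12 i \sqrt{10}}{13}$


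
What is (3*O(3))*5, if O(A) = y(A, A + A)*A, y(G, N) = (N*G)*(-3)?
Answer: -2430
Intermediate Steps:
y(G, N) = -3*G*N (y(G, N) = (G*N)*(-3) = -3*G*N)
O(A) = -6*A**3 (O(A) = (-3*A*(A + A))*A = (-3*A*2*A)*A = (-6*A**2)*A = -6*A**3)
(3*O(3))*5 = (3*(-6*3**3))*5 = (3*(-6*27))*5 = (3*(-162))*5 = -486*5 = -2430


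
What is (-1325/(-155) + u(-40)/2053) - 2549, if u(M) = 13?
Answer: -161681559/63643 ≈ -2540.4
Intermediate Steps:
(-1325/(-155) + u(-40)/2053) - 2549 = (-1325/(-155) + 13/2053) - 2549 = (-1325*(-1/155) + 13*(1/2053)) - 2549 = (265/31 + 13/2053) - 2549 = 544448/63643 - 2549 = -161681559/63643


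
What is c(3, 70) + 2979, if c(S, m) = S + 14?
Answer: 2996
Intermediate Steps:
c(S, m) = 14 + S
c(3, 70) + 2979 = (14 + 3) + 2979 = 17 + 2979 = 2996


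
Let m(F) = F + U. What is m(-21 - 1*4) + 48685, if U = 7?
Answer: 48667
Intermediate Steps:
m(F) = 7 + F (m(F) = F + 7 = 7 + F)
m(-21 - 1*4) + 48685 = (7 + (-21 - 1*4)) + 48685 = (7 + (-21 - 4)) + 48685 = (7 - 25) + 48685 = -18 + 48685 = 48667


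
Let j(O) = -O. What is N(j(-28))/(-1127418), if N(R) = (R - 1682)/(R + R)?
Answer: 827/31567704 ≈ 2.6198e-5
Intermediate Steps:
N(R) = (-1682 + R)/(2*R) (N(R) = (-1682 + R)/((2*R)) = (-1682 + R)*(1/(2*R)) = (-1682 + R)/(2*R))
N(j(-28))/(-1127418) = ((-1682 - 1*(-28))/(2*((-1*(-28)))))/(-1127418) = ((½)*(-1682 + 28)/28)*(-1/1127418) = ((½)*(1/28)*(-1654))*(-1/1127418) = -827/28*(-1/1127418) = 827/31567704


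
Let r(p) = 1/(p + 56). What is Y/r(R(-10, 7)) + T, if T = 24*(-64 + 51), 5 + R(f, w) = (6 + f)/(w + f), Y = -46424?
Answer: -7289504/3 ≈ -2.4298e+6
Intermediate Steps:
R(f, w) = -5 + (6 + f)/(f + w) (R(f, w) = -5 + (6 + f)/(w + f) = -5 + (6 + f)/(f + w))
r(p) = 1/(56 + p)
T = -312 (T = 24*(-13) = -312)
Y/r(R(-10, 7)) + T = -(2599744 + 46424*(6 - 5*7 - 4*(-10))/(-10 + 7)) - 312 = -46424/(1/(56 + (6 - 35 + 40)/(-3))) - 312 = -46424/(1/(56 - 1/3*11)) - 312 = -46424/(1/(56 - 11/3)) - 312 = -46424/(1/(157/3)) - 312 = -46424/3/157 - 312 = -46424*157/3 - 312 = -7288568/3 - 312 = -7289504/3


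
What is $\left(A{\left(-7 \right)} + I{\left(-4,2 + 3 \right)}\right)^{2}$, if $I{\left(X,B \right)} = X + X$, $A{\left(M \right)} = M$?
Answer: $225$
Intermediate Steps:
$I{\left(X,B \right)} = 2 X$
$\left(A{\left(-7 \right)} + I{\left(-4,2 + 3 \right)}\right)^{2} = \left(-7 + 2 \left(-4\right)\right)^{2} = \left(-7 - 8\right)^{2} = \left(-15\right)^{2} = 225$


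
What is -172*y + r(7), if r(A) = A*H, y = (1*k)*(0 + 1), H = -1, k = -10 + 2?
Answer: 1369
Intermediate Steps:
k = -8
y = -8 (y = (1*(-8))*(0 + 1) = -8*1 = -8)
r(A) = -A (r(A) = A*(-1) = -A)
-172*y + r(7) = -172*(-8) - 1*7 = 1376 - 7 = 1369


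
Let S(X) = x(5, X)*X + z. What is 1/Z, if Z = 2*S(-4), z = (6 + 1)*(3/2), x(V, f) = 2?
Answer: ⅕ ≈ 0.20000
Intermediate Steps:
z = 21/2 (z = 7*(3*(½)) = 7*(3/2) = 21/2 ≈ 10.500)
S(X) = 21/2 + 2*X (S(X) = 2*X + 21/2 = 21/2 + 2*X)
Z = 5 (Z = 2*(21/2 + 2*(-4)) = 2*(21/2 - 8) = 2*(5/2) = 5)
1/Z = 1/5 = ⅕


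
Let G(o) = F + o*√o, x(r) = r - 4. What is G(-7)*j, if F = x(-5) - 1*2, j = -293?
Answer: 3223 + 2051*I*√7 ≈ 3223.0 + 5426.4*I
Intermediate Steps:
x(r) = -4 + r
F = -11 (F = (-4 - 5) - 1*2 = -9 - 2 = -11)
G(o) = -11 + o^(3/2) (G(o) = -11 + o*√o = -11 + o^(3/2))
G(-7)*j = (-11 + (-7)^(3/2))*(-293) = (-11 - 7*I*√7)*(-293) = 3223 + 2051*I*√7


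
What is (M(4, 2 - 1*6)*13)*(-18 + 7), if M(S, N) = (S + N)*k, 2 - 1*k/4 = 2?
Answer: 0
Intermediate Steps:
k = 0 (k = 8 - 4*2 = 8 - 8 = 0)
M(S, N) = 0 (M(S, N) = (S + N)*0 = (N + S)*0 = 0)
(M(4, 2 - 1*6)*13)*(-18 + 7) = (0*13)*(-18 + 7) = 0*(-11) = 0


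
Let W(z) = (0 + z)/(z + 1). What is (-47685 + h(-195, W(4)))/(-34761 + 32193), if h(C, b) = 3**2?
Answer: 3973/214 ≈ 18.565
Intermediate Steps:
W(z) = z/(1 + z)
h(C, b) = 9
(-47685 + h(-195, W(4)))/(-34761 + 32193) = (-47685 + 9)/(-34761 + 32193) = -47676/(-2568) = -47676*(-1/2568) = 3973/214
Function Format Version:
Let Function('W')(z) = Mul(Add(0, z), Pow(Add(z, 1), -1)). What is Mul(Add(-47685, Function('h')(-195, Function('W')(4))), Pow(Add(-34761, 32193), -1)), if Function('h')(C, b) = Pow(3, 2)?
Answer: Rational(3973, 214) ≈ 18.565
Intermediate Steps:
Function('W')(z) = Mul(z, Pow(Add(1, z), -1))
Function('h')(C, b) = 9
Mul(Add(-47685, Function('h')(-195, Function('W')(4))), Pow(Add(-34761, 32193), -1)) = Mul(Add(-47685, 9), Pow(Add(-34761, 32193), -1)) = Mul(-47676, Pow(-2568, -1)) = Mul(-47676, Rational(-1, 2568)) = Rational(3973, 214)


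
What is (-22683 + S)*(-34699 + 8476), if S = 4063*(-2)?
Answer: 807904407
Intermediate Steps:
S = -8126
(-22683 + S)*(-34699 + 8476) = (-22683 - 8126)*(-34699 + 8476) = -30809*(-26223) = 807904407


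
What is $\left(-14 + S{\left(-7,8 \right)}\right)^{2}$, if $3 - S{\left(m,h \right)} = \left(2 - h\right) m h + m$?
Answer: $115600$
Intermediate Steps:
$S{\left(m,h \right)} = 3 - m - h m \left(2 - h\right)$ ($S{\left(m,h \right)} = 3 - \left(\left(2 - h\right) m h + m\right) = 3 - \left(m \left(2 - h\right) h + m\right) = 3 - \left(h m \left(2 - h\right) + m\right) = 3 - \left(m + h m \left(2 - h\right)\right) = 3 - m - h m \left(2 - h\right)$)
$\left(-14 + S{\left(-7,8 \right)}\right)^{2} = \left(-14 - \left(-10 - 112 + 448\right)\right)^{2} = \left(-14 + \left(3 + 7 - 448 + 112\right)\right)^{2} = \left(-14 - 326\right)^{2} = \left(-340\right)^{2} = 115600$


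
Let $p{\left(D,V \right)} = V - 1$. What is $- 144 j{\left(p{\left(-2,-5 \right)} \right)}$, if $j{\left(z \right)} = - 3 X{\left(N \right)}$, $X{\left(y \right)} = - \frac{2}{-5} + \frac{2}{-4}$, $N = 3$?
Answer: $- \frac{216}{5} \approx -43.2$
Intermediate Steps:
$X{\left(y \right)} = - \frac{1}{10}$ ($X{\left(y \right)} = \left(-2\right) \left(- \frac{1}{5}\right) + 2 \left(- \frac{1}{4}\right) = \frac{2}{5} - \frac{1}{2} = - \frac{1}{10}$)
$p{\left(D,V \right)} = -1 + V$
$j{\left(z \right)} = \frac{3}{10}$ ($j{\left(z \right)} = \left(-3\right) \left(- \frac{1}{10}\right) = \frac{3}{10}$)
$- 144 j{\left(p{\left(-2,-5 \right)} \right)} = \left(-144\right) \frac{3}{10} = - \frac{216}{5}$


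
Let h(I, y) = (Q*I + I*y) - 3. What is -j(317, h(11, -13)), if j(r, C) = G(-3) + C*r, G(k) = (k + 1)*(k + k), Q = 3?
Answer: 35809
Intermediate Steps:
G(k) = 2*k*(1 + k) (G(k) = (1 + k)*(2*k) = 2*k*(1 + k))
h(I, y) = -3 + 3*I + I*y (h(I, y) = (3*I + I*y) - 3 = -3 + 3*I + I*y)
j(r, C) = 12 + C*r (j(r, C) = 2*(-3)*(1 - 3) + C*r = 2*(-3)*(-2) + C*r = 12 + C*r)
-j(317, h(11, -13)) = -(12 + (-3 + 3*11 + 11*(-13))*317) = -(12 + (-3 + 33 - 143)*317) = -(12 - 113*317) = -(12 - 35821) = -1*(-35809) = 35809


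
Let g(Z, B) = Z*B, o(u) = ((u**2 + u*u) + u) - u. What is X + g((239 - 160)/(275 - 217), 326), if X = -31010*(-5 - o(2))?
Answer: 11703647/29 ≈ 4.0357e+5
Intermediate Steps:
o(u) = 2*u**2 (o(u) = ((u**2 + u**2) + u) - u = (2*u**2 + u) - u = (u + 2*u**2) - u = 2*u**2)
g(Z, B) = B*Z
X = 403130 (X = -31010*(-5 - 2*2**2) = -31010*(-5 - 2*4) = -31010*(-5 - 1*8) = -31010*(-5 - 8) = -31010*(-13) = 403130)
X + g((239 - 160)/(275 - 217), 326) = 403130 + 326*((239 - 160)/(275 - 217)) = 403130 + 326*(79/58) = 403130 + 12877/29 = 11703647/29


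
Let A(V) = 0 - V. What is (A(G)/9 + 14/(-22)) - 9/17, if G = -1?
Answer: -1775/1683 ≈ -1.0547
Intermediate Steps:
A(V) = -V
(A(G)/9 + 14/(-22)) - 9/17 = (-1*(-1)/9 + 14/(-22)) - 9/17 = (1*(⅑) + 14*(-1/22)) + (1/17)*(-9) = (⅑ - 7/11) - 9/17 = -52/99 - 9/17 = -1775/1683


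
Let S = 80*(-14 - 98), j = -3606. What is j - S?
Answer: 5354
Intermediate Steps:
S = -8960 (S = 80*(-112) = -8960)
j - S = -3606 - 1*(-8960) = -3606 + 8960 = 5354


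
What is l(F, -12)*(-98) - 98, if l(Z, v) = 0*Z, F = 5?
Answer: -98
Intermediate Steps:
l(Z, v) = 0
l(F, -12)*(-98) - 98 = 0*(-98) - 98 = 0 - 98 = -98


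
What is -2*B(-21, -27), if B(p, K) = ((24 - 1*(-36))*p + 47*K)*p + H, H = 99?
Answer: -106416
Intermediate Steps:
B(p, K) = 99 + p*(47*K + 60*p) (B(p, K) = ((24 - 1*(-36))*p + 47*K)*p + 99 = ((24 + 36)*p + 47*K)*p + 99 = (60*p + 47*K)*p + 99 = (47*K + 60*p)*p + 99 = p*(47*K + 60*p) + 99 = 99 + p*(47*K + 60*p))
-2*B(-21, -27) = -2*(99 + 60*(-21)**2 + 47*(-27)*(-21)) = -2*(99 + 60*441 + 26649) = -2*(99 + 26460 + 26649) = -2*53208 = -106416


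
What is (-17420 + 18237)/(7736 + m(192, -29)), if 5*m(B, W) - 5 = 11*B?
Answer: 4085/40797 ≈ 0.10013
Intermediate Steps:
m(B, W) = 1 + 11*B/5 (m(B, W) = 1 + (11*B)/5 = 1 + 11*B/5)
(-17420 + 18237)/(7736 + m(192, -29)) = (-17420 + 18237)/(7736 + (1 + (11/5)*192)) = 817/(7736 + (1 + 2112/5)) = 817/(7736 + 2117/5) = 817/(40797/5) = 817*(5/40797) = 4085/40797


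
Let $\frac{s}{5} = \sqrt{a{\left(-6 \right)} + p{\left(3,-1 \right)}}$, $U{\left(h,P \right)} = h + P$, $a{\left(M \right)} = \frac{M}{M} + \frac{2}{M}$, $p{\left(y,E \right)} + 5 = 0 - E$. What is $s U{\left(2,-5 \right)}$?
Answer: $- 5 i \sqrt{30} \approx - 27.386 i$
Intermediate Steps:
$p{\left(y,E \right)} = -5 - E$ ($p{\left(y,E \right)} = -5 + \left(0 - E\right) = -5 - E$)
$a{\left(M \right)} = 1 + \frac{2}{M}$
$U{\left(h,P \right)} = P + h$
$s = \frac{5 i \sqrt{30}}{3}$ ($s = 5 \sqrt{\frac{2 - 6}{-6} - 4} = 5 \sqrt{\left(- \frac{1}{6}\right) \left(-4\right) + \left(-5 + 1\right)} = 5 \sqrt{\frac{2}{3} - 4} = 5 \sqrt{- \frac{10}{3}} = 5 \frac{i \sqrt{30}}{3} = \frac{5 i \sqrt{30}}{3} \approx 9.1287 i$)
$s U{\left(2,-5 \right)} = \frac{5 i \sqrt{30}}{3} \left(-5 + 2\right) = \frac{5 i \sqrt{30}}{3} \left(-3\right) = - 5 i \sqrt{30}$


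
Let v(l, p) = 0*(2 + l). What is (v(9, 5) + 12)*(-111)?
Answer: -1332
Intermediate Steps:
v(l, p) = 0
(v(9, 5) + 12)*(-111) = (0 + 12)*(-111) = 12*(-111) = -1332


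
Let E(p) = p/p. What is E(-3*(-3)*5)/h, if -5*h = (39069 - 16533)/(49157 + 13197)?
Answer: -155885/11268 ≈ -13.834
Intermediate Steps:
E(p) = 1
h = -11268/155885 (h = -(39069 - 16533)/(5*(49157 + 13197)) = -22536/(5*62354) = -⅕*11268/31177 = -11268/155885 ≈ -0.072284)
E(-3*(-3)*5)/h = 1/(-11268/155885) = 1*(-155885/11268) = -155885/11268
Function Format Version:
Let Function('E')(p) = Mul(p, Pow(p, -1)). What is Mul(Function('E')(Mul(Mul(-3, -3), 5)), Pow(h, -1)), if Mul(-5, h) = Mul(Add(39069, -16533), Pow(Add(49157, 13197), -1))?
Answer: Rational(-155885, 11268) ≈ -13.834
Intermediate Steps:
Function('E')(p) = 1
h = Rational(-11268, 155885) (h = Mul(Rational(-1, 5), Mul(Add(39069, -16533), Pow(Add(49157, 13197), -1))) = Mul(Rational(-1, 5), Mul(22536, Pow(62354, -1))) = Mul(Rational(-1, 5), Mul(22536, Rational(1, 62354))) = Mul(Rational(-1, 5), Rational(11268, 31177)) = Rational(-11268, 155885) ≈ -0.072284)
Mul(Function('E')(Mul(Mul(-3, -3), 5)), Pow(h, -1)) = Mul(1, Pow(Rational(-11268, 155885), -1)) = Mul(1, Rational(-155885, 11268)) = Rational(-155885, 11268)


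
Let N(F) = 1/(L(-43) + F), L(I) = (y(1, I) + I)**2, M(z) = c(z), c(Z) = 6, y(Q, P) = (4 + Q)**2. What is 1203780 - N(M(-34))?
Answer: 397247399/330 ≈ 1.2038e+6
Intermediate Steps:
M(z) = 6
L(I) = (25 + I)**2 (L(I) = ((4 + 1)**2 + I)**2 = (5**2 + I)**2 = (25 + I)**2)
N(F) = 1/(324 + F) (N(F) = 1/((25 - 43)**2 + F) = 1/((-18)**2 + F) = 1/(324 + F))
1203780 - N(M(-34)) = 1203780 - 1/(324 + 6) = 1203780 - 1/330 = 397247399/330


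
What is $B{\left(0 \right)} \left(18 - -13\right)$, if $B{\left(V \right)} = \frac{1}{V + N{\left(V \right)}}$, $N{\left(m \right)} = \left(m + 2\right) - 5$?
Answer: $- \frac{31}{3} \approx -10.333$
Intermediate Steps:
$N{\left(m \right)} = -3 + m$ ($N{\left(m \right)} = \left(2 + m\right) - 5 = -3 + m$)
$B{\left(V \right)} = \frac{1}{-3 + 2 V}$ ($B{\left(V \right)} = \frac{1}{V + \left(-3 + V\right)} = \frac{1}{-3 + 2 V}$)
$B{\left(0 \right)} \left(18 - -13\right) = \frac{18 - -13}{-3 + 2 \cdot 0} = \frac{18 + 13}{-3 + 0} = \frac{1}{-3} \cdot 31 = \left(- \frac{1}{3}\right) 31 = - \frac{31}{3}$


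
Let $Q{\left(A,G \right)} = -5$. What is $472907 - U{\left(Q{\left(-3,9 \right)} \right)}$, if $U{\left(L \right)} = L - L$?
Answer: $472907$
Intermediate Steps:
$U{\left(L \right)} = 0$
$472907 - U{\left(Q{\left(-3,9 \right)} \right)} = 472907 - 0 = 472907 + 0 = 472907$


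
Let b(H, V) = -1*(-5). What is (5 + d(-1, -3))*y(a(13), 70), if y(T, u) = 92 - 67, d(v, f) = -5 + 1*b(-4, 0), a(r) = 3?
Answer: 125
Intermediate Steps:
b(H, V) = 5
d(v, f) = 0 (d(v, f) = -5 + 1*5 = -5 + 5 = 0)
y(T, u) = 25
(5 + d(-1, -3))*y(a(13), 70) = (5 + 0)*25 = 5*25 = 125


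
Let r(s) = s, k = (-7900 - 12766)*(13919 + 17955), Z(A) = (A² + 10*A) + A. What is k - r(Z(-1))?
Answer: -658708074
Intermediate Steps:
Z(A) = A² + 11*A
k = -658708084 (k = -20666*31874 = -658708084)
k - r(Z(-1)) = -658708084 - (-1)*(11 - 1) = -658708084 - (-1)*10 = -658708084 - 1*(-10) = -658708084 + 10 = -658708074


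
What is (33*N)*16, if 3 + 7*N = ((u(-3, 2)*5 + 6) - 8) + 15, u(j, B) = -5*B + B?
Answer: -15840/7 ≈ -2262.9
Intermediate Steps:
u(j, B) = -4*B
N = -30/7 (N = -3/7 + (((-4*2*5 + 6) - 8) + 15)/7 = -3/7 + (((-8*5 + 6) - 8) + 15)/7 = -3/7 + (((-40 + 6) - 8) + 15)/7 = -3/7 + ((-34 - 8) + 15)/7 = -3/7 + (-42 + 15)/7 = -3/7 + (⅐)*(-27) = -3/7 - 27/7 = -30/7 ≈ -4.2857)
(33*N)*16 = (33*(-30/7))*16 = -990/7*16 = -15840/7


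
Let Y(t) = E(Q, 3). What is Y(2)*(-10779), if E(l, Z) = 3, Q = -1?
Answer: -32337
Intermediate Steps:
Y(t) = 3
Y(2)*(-10779) = 3*(-10779) = -32337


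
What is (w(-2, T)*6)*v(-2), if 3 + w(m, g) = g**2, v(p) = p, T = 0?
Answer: 36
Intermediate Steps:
w(m, g) = -3 + g**2
(w(-2, T)*6)*v(-2) = ((-3 + 0**2)*6)*(-2) = ((-3 + 0)*6)*(-2) = -3*6*(-2) = -18*(-2) = 36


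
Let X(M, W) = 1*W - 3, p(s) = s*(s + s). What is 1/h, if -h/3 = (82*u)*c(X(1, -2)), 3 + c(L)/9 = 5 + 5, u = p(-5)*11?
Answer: -1/8523900 ≈ -1.1732e-7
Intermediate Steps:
p(s) = 2*s**2 (p(s) = s*(2*s) = 2*s**2)
X(M, W) = -3 + W (X(M, W) = W - 3 = -3 + W)
u = 550 (u = (2*(-5)**2)*11 = (2*25)*11 = 50*11 = 550)
c(L) = 63 (c(L) = -27 + 9*(5 + 5) = -27 + 9*10 = -27 + 90 = 63)
h = -8523900 (h = -3*82*550*63 = -135300*63 = -3*2841300 = -8523900)
1/h = 1/(-8523900) = -1/8523900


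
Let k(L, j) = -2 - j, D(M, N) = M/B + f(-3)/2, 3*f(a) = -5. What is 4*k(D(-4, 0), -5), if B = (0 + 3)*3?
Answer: 12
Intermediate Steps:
f(a) = -5/3 (f(a) = (⅓)*(-5) = -5/3)
B = 9 (B = 3*3 = 9)
D(M, N) = -⅚ + M/9 (D(M, N) = M/9 - 5/3/2 = M*(⅑) - 5/3*½ = M/9 - ⅚ = -⅚ + M/9)
4*k(D(-4, 0), -5) = 4*(-2 - 1*(-5)) = 4*(-2 + 5) = 4*3 = 12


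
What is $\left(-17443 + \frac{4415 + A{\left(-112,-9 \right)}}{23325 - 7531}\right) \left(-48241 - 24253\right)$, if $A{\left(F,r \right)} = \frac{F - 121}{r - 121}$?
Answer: $\frac{1298140716314419}{1026610} \approx 1.2645 \cdot 10^{9}$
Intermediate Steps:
$A{\left(F,r \right)} = \frac{-121 + F}{-121 + r}$ ($A{\left(F,r \right)} = \frac{-121 + F}{r - 121} = \frac{-121 + F}{-121 + r}$)
$\left(-17443 + \frac{4415 + A{\left(-112,-9 \right)}}{23325 - 7531}\right) \left(-48241 - 24253\right) = \left(-17443 + \frac{4415 + \frac{-121 - 112}{-121 - 9}}{23325 - 7531}\right) \left(-48241 - 24253\right) = \left(-17443 + \frac{4415 + \frac{1}{-130} \left(-233\right)}{23325 - 7531}\right) \left(-72494\right) = \left(-17443 + \frac{4415 - - \frac{233}{130}}{23325 - 7531}\right) \left(-72494\right) = \left(-17443 + \frac{4415 + \frac{233}{130}}{15794}\right) \left(-72494\right) = \left(-17443 + \frac{574183}{130} \cdot \frac{1}{15794}\right) \left(-72494\right) = \left(-17443 + \frac{574183}{2053220}\right) \left(-72494\right) = \left(- \frac{35813742277}{2053220}\right) \left(-72494\right) = \frac{1298140716314419}{1026610}$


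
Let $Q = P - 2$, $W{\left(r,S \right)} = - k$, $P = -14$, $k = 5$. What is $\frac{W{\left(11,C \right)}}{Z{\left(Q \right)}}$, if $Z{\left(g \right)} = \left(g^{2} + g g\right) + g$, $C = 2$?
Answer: $- \frac{5}{496} \approx -0.010081$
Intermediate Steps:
$W{\left(r,S \right)} = -5$ ($W{\left(r,S \right)} = \left(-1\right) 5 = -5$)
$Q = -16$ ($Q = -14 - 2 = -16$)
$Z{\left(g \right)} = g + 2 g^{2}$ ($Z{\left(g \right)} = \left(g^{2} + g^{2}\right) + g = 2 g^{2} + g = g + 2 g^{2}$)
$\frac{W{\left(11,C \right)}}{Z{\left(Q \right)}} = - \frac{5}{\left(-16\right) \left(1 + 2 \left(-16\right)\right)} = - \frac{5}{\left(-16\right) \left(1 - 32\right)} = - \frac{5}{\left(-16\right) \left(-31\right)} = - \frac{5}{496}$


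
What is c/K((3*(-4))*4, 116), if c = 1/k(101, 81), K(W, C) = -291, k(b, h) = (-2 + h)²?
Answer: -1/1816131 ≈ -5.5062e-7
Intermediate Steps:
c = 1/6241 (c = 1/((-2 + 81)²) = 1/(79²) = 1/6241 ≈ 0.00016023)
c/K((3*(-4))*4, 116) = (1/6241)/(-291) = (1/6241)*(-1/291) = -1/1816131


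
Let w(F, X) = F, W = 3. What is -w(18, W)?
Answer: -18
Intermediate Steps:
-w(18, W) = -1*18 = -18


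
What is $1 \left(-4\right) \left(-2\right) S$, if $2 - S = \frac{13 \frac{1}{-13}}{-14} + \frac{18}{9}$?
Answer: $- \frac{4}{7} \approx -0.57143$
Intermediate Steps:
$S = - \frac{1}{14}$ ($S = 2 - \left(\frac{13 \frac{1}{-13}}{-14} + \frac{18}{9}\right) = 2 - \left(13 \left(- \frac{1}{13}\right) \left(- \frac{1}{14}\right) + 18 \cdot \frac{1}{9}\right) = 2 - \left(\left(-1\right) \left(- \frac{1}{14}\right) + 2\right) = 2 - \left(\frac{1}{14} + 2\right) = 2 - \frac{29}{14} = - \frac{1}{14} \approx -0.071429$)
$1 \left(-4\right) \left(-2\right) S = 1 \left(-4\right) \left(-2\right) \left(- \frac{1}{14}\right) = \left(-4\right) \left(-2\right) \left(- \frac{1}{14}\right) = 8 \left(- \frac{1}{14}\right) = - \frac{4}{7}$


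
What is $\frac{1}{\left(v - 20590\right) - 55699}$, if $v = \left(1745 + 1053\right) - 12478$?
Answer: $- \frac{1}{85969} \approx -1.1632 \cdot 10^{-5}$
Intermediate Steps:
$v = -9680$ ($v = 2798 - 12478 = -9680$)
$\frac{1}{\left(v - 20590\right) - 55699} = \frac{1}{\left(-9680 - 20590\right) - 55699} = \frac{1}{-30270 - 55699} = \frac{1}{-85969} = - \frac{1}{85969}$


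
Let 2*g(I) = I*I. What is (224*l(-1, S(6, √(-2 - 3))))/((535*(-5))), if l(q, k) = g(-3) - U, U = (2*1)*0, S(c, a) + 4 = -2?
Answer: -1008/2675 ≈ -0.37682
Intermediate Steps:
g(I) = I²/2 (g(I) = (I*I)/2 = I²/2)
S(c, a) = -6 (S(c, a) = -4 - 2 = -6)
U = 0 (U = 2*0 = 0)
l(q, k) = 9/2 (l(q, k) = (½)*(-3)² - 1*0 = (½)*9 + 0 = 9/2 + 0 = 9/2)
(224*l(-1, S(6, √(-2 - 3))))/((535*(-5))) = (224*(9/2))/((535*(-5))) = 1008/(-2675) = 1008*(-1/2675) = -1008/2675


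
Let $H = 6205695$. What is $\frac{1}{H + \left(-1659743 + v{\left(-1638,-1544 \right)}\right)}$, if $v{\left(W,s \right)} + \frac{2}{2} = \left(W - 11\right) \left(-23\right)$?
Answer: $\frac{1}{4583878} \approx 2.1816 \cdot 10^{-7}$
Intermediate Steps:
$v{\left(W,s \right)} = 252 - 23 W$ ($v{\left(W,s \right)} = -1 + \left(W - 11\right) \left(-23\right) = -1 + \left(-11 + W\right) \left(-23\right) = -1 - \left(-253 + 23 W\right) = 252 - 23 W$)
$\frac{1}{H + \left(-1659743 + v{\left(-1638,-1544 \right)}\right)} = \frac{1}{6205695 + \left(-1659743 + \left(252 - -37674\right)\right)} = \frac{1}{6205695 + \left(-1659743 + \left(252 + 37674\right)\right)} = \frac{1}{6205695 + \left(-1659743 + 37926\right)} = \frac{1}{6205695 - 1621817} = \frac{1}{4583878}$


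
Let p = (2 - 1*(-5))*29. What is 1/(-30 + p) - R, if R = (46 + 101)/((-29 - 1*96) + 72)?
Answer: 25484/9169 ≈ 2.7794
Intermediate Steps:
p = 203 (p = (2 + 5)*29 = 7*29 = 203)
R = -147/53 (R = 147/((-29 - 96) + 72) = 147/(-125 + 72) = 147/(-53) = 147*(-1/53) = -147/53 ≈ -2.7736)
1/(-30 + p) - R = 1/(-30 + 203) - 1*(-147/53) = 1/173 + 147/53 = 25484/9169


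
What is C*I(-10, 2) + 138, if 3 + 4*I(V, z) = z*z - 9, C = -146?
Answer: 430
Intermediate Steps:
I(V, z) = -3 + z²/4 (I(V, z) = -¾ + (z*z - 9)/4 = -¾ + (z² - 9)/4 = -¾ + (-9 + z²)/4 = -¾ + (-9/4 + z²/4) = -3 + z²/4)
C*I(-10, 2) + 138 = -146*(-3 + (¼)*2²) + 138 = -146*(-3 + (¼)*4) + 138 = -146*(-3 + 1) + 138 = -146*(-2) + 138 = 292 + 138 = 430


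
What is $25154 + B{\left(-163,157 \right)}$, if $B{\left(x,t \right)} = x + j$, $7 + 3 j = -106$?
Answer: $\frac{74860}{3} \approx 24953.0$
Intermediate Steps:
$j = - \frac{113}{3}$ ($j = - \frac{7}{3} + \frac{1}{3} \left(-106\right) = - \frac{7}{3} - \frac{106}{3} = - \frac{113}{3} \approx -37.667$)
$B{\left(x,t \right)} = - \frac{113}{3} + x$ ($B{\left(x,t \right)} = x - \frac{113}{3} = - \frac{113}{3} + x$)
$25154 + B{\left(-163,157 \right)} = 25154 - \frac{602}{3} = \frac{74860}{3}$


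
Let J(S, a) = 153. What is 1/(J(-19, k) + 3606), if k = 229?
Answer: 1/3759 ≈ 0.00026603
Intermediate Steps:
1/(J(-19, k) + 3606) = 1/(153 + 3606) = 1/3759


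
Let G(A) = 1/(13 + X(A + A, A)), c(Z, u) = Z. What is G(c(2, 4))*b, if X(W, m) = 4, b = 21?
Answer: 21/17 ≈ 1.2353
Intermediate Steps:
G(A) = 1/17 (G(A) = 1/(13 + 4) = 1/17)
G(c(2, 4))*b = (1/17)*21 = 21/17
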